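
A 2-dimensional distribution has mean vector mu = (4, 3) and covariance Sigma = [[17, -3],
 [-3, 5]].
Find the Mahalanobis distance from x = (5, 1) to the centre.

Step 1 — centre the observation: (x - mu) = (1, -2).

Step 2 — invert Sigma. det(Sigma) = 17·5 - (-3)² = 76.
  Sigma^{-1} = (1/det) · [[d, -b], [-b, a]] = [[0.0658, 0.0395],
 [0.0395, 0.2237]].

Step 3 — form the quadratic (x - mu)^T · Sigma^{-1} · (x - mu):
  Sigma^{-1} · (x - mu) = (-0.0132, -0.4079).
  (x - mu)^T · [Sigma^{-1} · (x - mu)] = (1)·(-0.0132) + (-2)·(-0.4079) = 0.8026.

Step 4 — take square root: d = √(0.8026) ≈ 0.8959.

d(x, mu) = √(0.8026) ≈ 0.8959


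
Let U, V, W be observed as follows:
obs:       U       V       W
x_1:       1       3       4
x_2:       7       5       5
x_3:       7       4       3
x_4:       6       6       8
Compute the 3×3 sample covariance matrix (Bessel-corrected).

Step 1 — column means:
  mean(U) = (1 + 7 + 7 + 6) / 4 = 21/4 = 5.25
  mean(V) = (3 + 5 + 4 + 6) / 4 = 18/4 = 4.5
  mean(W) = (4 + 5 + 3 + 8) / 4 = 20/4 = 5

Step 2 — sample covariance S[i,j] = (1/(n-1)) · Σ_k (x_{k,i} - mean_i) · (x_{k,j} - mean_j), with n-1 = 3.
  S[U,U] = ((-4.25)·(-4.25) + (1.75)·(1.75) + (1.75)·(1.75) + (0.75)·(0.75)) / 3 = 24.75/3 = 8.25
  S[U,V] = ((-4.25)·(-1.5) + (1.75)·(0.5) + (1.75)·(-0.5) + (0.75)·(1.5)) / 3 = 7.5/3 = 2.5
  S[U,W] = ((-4.25)·(-1) + (1.75)·(0) + (1.75)·(-2) + (0.75)·(3)) / 3 = 3/3 = 1
  S[V,V] = ((-1.5)·(-1.5) + (0.5)·(0.5) + (-0.5)·(-0.5) + (1.5)·(1.5)) / 3 = 5/3 = 1.6667
  S[V,W] = ((-1.5)·(-1) + (0.5)·(0) + (-0.5)·(-2) + (1.5)·(3)) / 3 = 7/3 = 2.3333
  S[W,W] = ((-1)·(-1) + (0)·(0) + (-2)·(-2) + (3)·(3)) / 3 = 14/3 = 4.6667

S is symmetric (S[j,i] = S[i,j]). Assembling:

S = [[8.25, 2.5, 1],
 [2.5, 1.6667, 2.3333],
 [1, 2.3333, 4.6667]]


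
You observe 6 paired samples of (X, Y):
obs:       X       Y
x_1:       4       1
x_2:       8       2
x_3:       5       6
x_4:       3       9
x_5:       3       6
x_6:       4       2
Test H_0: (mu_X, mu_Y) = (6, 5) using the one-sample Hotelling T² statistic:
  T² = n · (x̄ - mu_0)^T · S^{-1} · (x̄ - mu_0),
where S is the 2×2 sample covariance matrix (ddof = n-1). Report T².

Step 1 — sample mean vector:
  mean(X) = (4 + 8 + 5 + 3 + 3 + 4) / 6 = 27/6 = 4.5
  mean(Y) = (1 + 2 + 6 + 9 + 6 + 2) / 6 = 26/6 = 4.3333
  x̄ = (4.5, 4.3333),  deviation x̄ - mu_0 = (4.5, 4.3333) - (6, 5) = (-1.5, -0.6667).

Step 2 — sample covariance matrix, S[i,j] = (1/(n-1)) · Σ_k (x_{k,i} - mean_i) · (x_{k,j} - mean_j), divisor n-1 = 5:
  S[X,X] = ((-0.5)·(-0.5) + (3.5)·(3.5) + (0.5)·(0.5) + (-1.5)·(-1.5) + (-1.5)·(-1.5) + (-0.5)·(-0.5)) / 5 = 17.5/5 = 3.5
  S[X,Y] = ((-0.5)·(-3.3333) + (3.5)·(-2.3333) + (0.5)·(1.6667) + (-1.5)·(4.6667) + (-1.5)·(1.6667) + (-0.5)·(-2.3333)) / 5 = -14/5 = -2.8
  S[Y,Y] = ((-3.3333)·(-3.3333) + (-2.3333)·(-2.3333) + (1.6667)·(1.6667) + (4.6667)·(4.6667) + (1.6667)·(1.6667) + (-2.3333)·(-2.3333)) / 5 = 49.3333/5 = 9.8667
  S = [[3.5, -2.8],
 [-2.8, 9.8667]].

Step 3 — invert S. det(S) = 3.5·9.8667 - (-2.8)² = 26.6933.
  S^{-1} = (1/det) · [[d, -b], [-b, a]] = [[0.3696, 0.1049],
 [0.1049, 0.1311]].

Step 4 — quadratic form (x̄ - mu_0)^T · S^{-1} · (x̄ - mu_0):
  S^{-1} · (x̄ - mu_0) = (-0.6244, -0.2448),
  (x̄ - mu_0)^T · [...] = (-1.5)·(-0.6244) + (-0.6667)·(-0.2448) = 1.0997.

Step 5 — scale by n: T² = 6 · 1.0997 = 6.5984.

T² ≈ 6.5984


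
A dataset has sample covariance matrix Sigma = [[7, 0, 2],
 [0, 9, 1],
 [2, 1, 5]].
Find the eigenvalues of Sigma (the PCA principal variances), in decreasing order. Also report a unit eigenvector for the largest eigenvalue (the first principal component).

Step 1 — characteristic polynomial p(λ) = det(λI - Sigma) = λ³ - tr·λ² + c_1·λ - det, where tr = trace, c_1 = sum of the principal 2×2 minors, det = det(Sigma):
  tr = 7 + 9 + 5 = 21,
  c_1 = (7·9 - (0)²) + (7·5 - (2)²) + (9·5 - (1)²) = 63 + 31 + 44 = 138,
  det = 7·(9·5 - (1)²) - (0)·((0)·5 - (1)·(2)) + (2)·((0)·(1) - 9·(2)) = 7·(44) - (0)·(-2) + (2)·(-18) = 272.
  So p(λ) = λ³ - 21λ² + 138λ - 272.
Step 2 — look for an integer root (rational root theorem: any rational root is an integer divisor of 272). Testing λ = 8:
  p(8) = 512 - 1344 + 1104 - 272 = 0  ✓
  Dividing out (λ - 8): p(λ) = (λ - 8)(λ² - 13λ + 34).
Step 3 — remaining eigenvalues from the quadratic λ² - 13λ + 34 = 0:
  Δ = 13² - 4·34 = 169 - 136 = 33,  λ = (13 ± √33)/2 = (13 ± 5.7446)/2 ≈ 9.3723 or 3.6277.
  Sorted: λ_1 = 9.3723,  λ_2 = 8,  λ_3 = 3.6277  (check: sum = 21 = tr ✓).

Step 4 — unit eigenvector for λ_1 ≈ 9.3723: v spans the null space of (Sigma - λ_1 I), whose rows are
  r_1 = (-2.3723, 0, 2),  r_2 = (0, -0.3723, 1),  r_3 = (2, 1, -4.3723).
  v is orthogonal to every row, so take v ∝ r_1 × r_2 = ((0)·(1) - (2)·(-0.3723), (2)·(0) - (-2.3723)·(1), (-2.3723)·(-0.3723) - (0)·(0)) ≈ (0.7446, 2.3723, 0.8832).
  Let u = (0.7446, 2.3723, 0.8832).
  ||u|| = √((0.7446)² + (2.3723)² + (0.8832)²) = √(6.9621) ≈ 2.6386,  v_1 = u/||u|| ≈ (0.2822, 0.8991, 0.3347) (||v_1|| = 1).

λ_1 = 9.3723,  λ_2 = 8,  λ_3 = 3.6277;  v_1 ≈ (0.2822, 0.8991, 0.3347)


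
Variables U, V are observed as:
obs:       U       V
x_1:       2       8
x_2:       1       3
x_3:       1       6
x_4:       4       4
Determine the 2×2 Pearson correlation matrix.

Step 1 — column means:
  mean(U) = (2 + 1 + 1 + 4) / 4 = 8/4 = 2
  mean(V) = (8 + 3 + 6 + 4) / 4 = 21/4 = 5.25

Step 2 — sample variances and covariances s[i,j] = (1/(n-1)) · Σ_k (x_{k,i} - mean_i) · (x_{k,j} - mean_j), with n-1 = 3:
  s[U,U] = ((0)·(0) + (-1)·(-1) + (-1)·(-1) + (2)·(2)) / 3 = 6/3 = 2
  s[U,V] = ((0)·(2.75) + (-1)·(-2.25) + (-1)·(0.75) + (2)·(-1.25)) / 3 = -1/3 = -0.3333
  s[V,V] = ((2.75)·(2.75) + (-2.25)·(-2.25) + (0.75)·(0.75) + (-1.25)·(-1.25)) / 3 = 14.75/3 = 4.9167
  Sample standard deviations s_i = √(s[i,i]):
  s(U) = √(2) = 1.4142
  s(V) = √(4.9167) = 2.2174

Step 3 — r_{ij} = s_{ij} / (s_i · s_j):
  r[U,U] = 1 (diagonal).
  r[U,V] = -0.3333 / (1.4142 · 2.2174) = -0.3333 / 3.1358 = -0.1063
  r[V,V] = 1 (diagonal).

R is symmetric with unit diagonal. Assembling:

R = [[1, -0.1063],
 [-0.1063, 1]]


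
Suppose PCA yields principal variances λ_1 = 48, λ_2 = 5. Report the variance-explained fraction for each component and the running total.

Step 1 — total variance = trace(Sigma) = Σ λ_i = 48 + 5 = 53.

Step 2 — fraction explained by component i = λ_i / Σ λ:
  PC1: 48/53 = 0.9057
  PC2: 5/53 = 0.0943

Step 3 — cumulative fraction after k components = (λ_1 + ... + λ_k) / Σ λ:
  k = 1: 48/53 = 0.9057
  k = 2: (48 + 5)/53 = 53/53 = 1

Summary (fraction, with percent):

explained: PC1 0.9057 (90.57%), PC2 0.0943 (9.43%);  cumulative: 0.9057, 1


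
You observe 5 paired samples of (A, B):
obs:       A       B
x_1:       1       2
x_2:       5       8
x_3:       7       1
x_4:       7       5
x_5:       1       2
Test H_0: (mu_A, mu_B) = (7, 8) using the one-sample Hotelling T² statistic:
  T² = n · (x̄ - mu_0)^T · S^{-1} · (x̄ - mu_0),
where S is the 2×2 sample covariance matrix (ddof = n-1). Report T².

Step 1 — sample mean vector:
  mean(A) = (1 + 5 + 7 + 7 + 1) / 5 = 21/5 = 4.2
  mean(B) = (2 + 8 + 1 + 5 + 2) / 5 = 18/5 = 3.6
  x̄ = (4.2, 3.6),  deviation x̄ - mu_0 = (4.2, 3.6) - (7, 8) = (-2.8, -4.4).

Step 2 — sample covariance matrix, S[i,j] = (1/(n-1)) · Σ_k (x_{k,i} - mean_i) · (x_{k,j} - mean_j), divisor n-1 = 4:
  S[A,A] = ((-3.2)·(-3.2) + (0.8)·(0.8) + (2.8)·(2.8) + (2.8)·(2.8) + (-3.2)·(-3.2)) / 4 = 36.8/4 = 9.2
  S[A,B] = ((-3.2)·(-1.6) + (0.8)·(4.4) + (2.8)·(-2.6) + (2.8)·(1.4) + (-3.2)·(-1.6)) / 4 = 10.4/4 = 2.6
  S[B,B] = ((-1.6)·(-1.6) + (4.4)·(4.4) + (-2.6)·(-2.6) + (1.4)·(1.4) + (-1.6)·(-1.6)) / 4 = 33.2/4 = 8.3
  S = [[9.2, 2.6],
 [2.6, 8.3]].

Step 3 — invert S. det(S) = 9.2·8.3 - (2.6)² = 69.6.
  S^{-1} = (1/det) · [[d, -b], [-b, a]] = [[0.1193, -0.0374],
 [-0.0374, 0.1322]].

Step 4 — quadratic form (x̄ - mu_0)^T · S^{-1} · (x̄ - mu_0):
  S^{-1} · (x̄ - mu_0) = (-0.1695, -0.477),
  (x̄ - mu_0)^T · [...] = (-2.8)·(-0.1695) + (-4.4)·(-0.477) = 2.5736.

Step 5 — scale by n: T² = 5 · 2.5736 = 12.8678.

T² ≈ 12.8678


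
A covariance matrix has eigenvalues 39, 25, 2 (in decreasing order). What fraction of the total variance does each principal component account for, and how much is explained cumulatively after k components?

Step 1 — total variance = trace(Sigma) = Σ λ_i = 39 + 25 + 2 = 66.

Step 2 — fraction explained by component i = λ_i / Σ λ:
  PC1: 39/66 = 0.5909
  PC2: 25/66 = 0.3788
  PC3: 2/66 = 0.0303

Step 3 — cumulative fraction after k components = (λ_1 + ... + λ_k) / Σ λ:
  k = 1: 39/66 = 0.5909
  k = 2: (39 + 25)/66 = 64/66 = 0.9697
  k = 3: (39 + 25 + 2)/66 = 66/66 = 1

Summary (fraction, with percent):

explained: PC1 0.5909 (59.09%), PC2 0.3788 (37.88%), PC3 0.0303 (3.03%);  cumulative: 0.5909, 0.9697, 1


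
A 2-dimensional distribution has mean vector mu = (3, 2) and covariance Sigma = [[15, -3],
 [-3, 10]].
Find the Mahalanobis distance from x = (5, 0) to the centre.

Step 1 — centre the observation: (x - mu) = (2, -2).

Step 2 — invert Sigma. det(Sigma) = 15·10 - (-3)² = 141.
  Sigma^{-1} = (1/det) · [[d, -b], [-b, a]] = [[0.0709, 0.0213],
 [0.0213, 0.1064]].

Step 3 — form the quadratic (x - mu)^T · Sigma^{-1} · (x - mu):
  Sigma^{-1} · (x - mu) = (0.0993, -0.1702).
  (x - mu)^T · [Sigma^{-1} · (x - mu)] = (2)·(0.0993) + (-2)·(-0.1702) = 0.539.

Step 4 — take square root: d = √(0.539) ≈ 0.7342.

d(x, mu) = √(0.539) ≈ 0.7342


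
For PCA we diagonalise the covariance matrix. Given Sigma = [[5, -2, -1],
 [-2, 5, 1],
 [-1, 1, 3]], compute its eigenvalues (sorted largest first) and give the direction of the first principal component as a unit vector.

Step 1 — characteristic polynomial p(λ) = det(λI - Sigma) = λ³ - tr·λ² + c_1·λ - det, where tr = trace, c_1 = sum of the principal 2×2 minors, det = det(Sigma):
  tr = 5 + 5 + 3 = 13,
  c_1 = (5·5 - (-2)²) + (5·3 - (-1)²) + (5·3 - (1)²) = 21 + 14 + 14 = 49,
  det = 5·(5·3 - (1)²) - (-2)·((-2)·3 - (1)·(-1)) + (-1)·((-2)·(1) - 5·(-1)) = 5·(14) - (-2)·(-5) + (-1)·(3) = 57.
  So p(λ) = λ³ - 13λ² + 49λ - 57.
Step 2 — look for an integer root (rational root theorem: any rational root is an integer divisor of 57). Testing λ = 3:
  p(3) = 27 - 117 + 147 - 57 = 0  ✓
  Dividing out (λ - 3): p(λ) = (λ - 3)(λ² - 10λ + 19).
Step 3 — remaining eigenvalues from the quadratic λ² - 10λ + 19 = 0:
  Δ = 10² - 4·19 = 100 - 76 = 24,  λ = (10 ± √24)/2 = (10 ± 4.899)/2 ≈ 7.4495 or 2.5505.
  Sorted: λ_1 = 7.4495,  λ_2 = 3,  λ_3 = 2.5505  (check: sum = 13 = tr ✓).

Step 4 — unit eigenvector for λ_1 ≈ 7.4495: v spans the null space of (Sigma - λ_1 I), whose rows are
  r_1 = (-2.4495, -2, -1),  r_2 = (-2, -2.4495, 1),  r_3 = (-1, 1, -4.4495).
  v is orthogonal to every row, so take v ∝ r_1 × r_2 = ((-2)·(1) - (-1)·(-2.4495), (-1)·(-2) - (-2.4495)·(1), (-2.4495)·(-2.4495) - (-2)·(-2)) ≈ (-4.4495, 4.4495, 2).
  Rescale (multiply by -1 so the first nonzero entry is positive): u = (4.4495, -4.4495, -2).
  ||u|| = √((4.4495)² + (-4.4495)² + (-2)²) = √(43.5959) ≈ 6.6027,  v_1 = u/||u|| ≈ (0.6739, -0.6739, -0.3029) (||v_1|| = 1).

λ_1 = 7.4495,  λ_2 = 3,  λ_3 = 2.5505;  v_1 ≈ (0.6739, -0.6739, -0.3029)


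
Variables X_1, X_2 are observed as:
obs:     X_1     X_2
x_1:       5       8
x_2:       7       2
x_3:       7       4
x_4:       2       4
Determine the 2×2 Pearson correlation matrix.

Step 1 — column means:
  mean(X_1) = (5 + 7 + 7 + 2) / 4 = 21/4 = 5.25
  mean(X_2) = (8 + 2 + 4 + 4) / 4 = 18/4 = 4.5

Step 2 — sample variances and covariances s[i,j] = (1/(n-1)) · Σ_k (x_{k,i} - mean_i) · (x_{k,j} - mean_j), with n-1 = 3:
  s[X_1,X_1] = ((-0.25)·(-0.25) + (1.75)·(1.75) + (1.75)·(1.75) + (-3.25)·(-3.25)) / 3 = 16.75/3 = 5.5833
  s[X_1,X_2] = ((-0.25)·(3.5) + (1.75)·(-2.5) + (1.75)·(-0.5) + (-3.25)·(-0.5)) / 3 = -4.5/3 = -1.5
  s[X_2,X_2] = ((3.5)·(3.5) + (-2.5)·(-2.5) + (-0.5)·(-0.5) + (-0.5)·(-0.5)) / 3 = 19/3 = 6.3333
  Sample standard deviations s_i = √(s[i,i]):
  s(X_1) = √(5.5833) = 2.3629
  s(X_2) = √(6.3333) = 2.5166

Step 3 — r_{ij} = s_{ij} / (s_i · s_j):
  r[X_1,X_1] = 1 (diagonal).
  r[X_1,X_2] = -1.5 / (2.3629 · 2.5166) = -1.5 / 5.9465 = -0.2522
  r[X_2,X_2] = 1 (diagonal).

R is symmetric with unit diagonal. Assembling:

R = [[1, -0.2522],
 [-0.2522, 1]]


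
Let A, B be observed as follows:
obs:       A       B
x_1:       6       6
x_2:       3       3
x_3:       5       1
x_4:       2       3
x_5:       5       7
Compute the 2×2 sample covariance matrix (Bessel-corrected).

Step 1 — column means:
  mean(A) = (6 + 3 + 5 + 2 + 5) / 5 = 21/5 = 4.2
  mean(B) = (6 + 3 + 1 + 3 + 7) / 5 = 20/5 = 4

Step 2 — sample covariance S[i,j] = (1/(n-1)) · Σ_k (x_{k,i} - mean_i) · (x_{k,j} - mean_j), with n-1 = 4.
  S[A,A] = ((1.8)·(1.8) + (-1.2)·(-1.2) + (0.8)·(0.8) + (-2.2)·(-2.2) + (0.8)·(0.8)) / 4 = 10.8/4 = 2.7
  S[A,B] = ((1.8)·(2) + (-1.2)·(-1) + (0.8)·(-3) + (-2.2)·(-1) + (0.8)·(3)) / 4 = 7/4 = 1.75
  S[B,B] = ((2)·(2) + (-1)·(-1) + (-3)·(-3) + (-1)·(-1) + (3)·(3)) / 4 = 24/4 = 6

S is symmetric (S[j,i] = S[i,j]). Assembling:

S = [[2.7, 1.75],
 [1.75, 6]]


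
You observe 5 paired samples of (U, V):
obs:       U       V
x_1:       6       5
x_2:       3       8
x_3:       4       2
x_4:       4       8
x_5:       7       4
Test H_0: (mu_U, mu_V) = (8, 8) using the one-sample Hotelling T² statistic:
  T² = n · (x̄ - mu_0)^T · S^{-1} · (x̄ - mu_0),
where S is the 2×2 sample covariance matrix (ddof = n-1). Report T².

Step 1 — sample mean vector:
  mean(U) = (6 + 3 + 4 + 4 + 7) / 5 = 24/5 = 4.8
  mean(V) = (5 + 8 + 2 + 8 + 4) / 5 = 27/5 = 5.4
  x̄ = (4.8, 5.4),  deviation x̄ - mu_0 = (4.8, 5.4) - (8, 8) = (-3.2, -2.6).

Step 2 — sample covariance matrix, S[i,j] = (1/(n-1)) · Σ_k (x_{k,i} - mean_i) · (x_{k,j} - mean_j), divisor n-1 = 4:
  S[U,U] = ((1.2)·(1.2) + (-1.8)·(-1.8) + (-0.8)·(-0.8) + (-0.8)·(-0.8) + (2.2)·(2.2)) / 4 = 10.8/4 = 2.7
  S[U,V] = ((1.2)·(-0.4) + (-1.8)·(2.6) + (-0.8)·(-3.4) + (-0.8)·(2.6) + (2.2)·(-1.4)) / 4 = -7.6/4 = -1.9
  S[V,V] = ((-0.4)·(-0.4) + (2.6)·(2.6) + (-3.4)·(-3.4) + (2.6)·(2.6) + (-1.4)·(-1.4)) / 4 = 27.2/4 = 6.8
  S = [[2.7, -1.9],
 [-1.9, 6.8]].

Step 3 — invert S. det(S) = 2.7·6.8 - (-1.9)² = 14.75.
  S^{-1} = (1/det) · [[d, -b], [-b, a]] = [[0.461, 0.1288],
 [0.1288, 0.1831]].

Step 4 — quadratic form (x̄ - mu_0)^T · S^{-1} · (x̄ - mu_0):
  S^{-1} · (x̄ - mu_0) = (-1.8102, -0.8881),
  (x̄ - mu_0)^T · [...] = (-3.2)·(-1.8102) + (-2.6)·(-0.8881) = 8.1017.

Step 5 — scale by n: T² = 5 · 8.1017 = 40.5085.

T² ≈ 40.5085


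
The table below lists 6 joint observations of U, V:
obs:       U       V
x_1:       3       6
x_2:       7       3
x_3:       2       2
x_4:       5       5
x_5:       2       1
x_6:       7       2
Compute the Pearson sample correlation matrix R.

Step 1 — column means:
  mean(U) = (3 + 7 + 2 + 5 + 2 + 7) / 6 = 26/6 = 4.3333
  mean(V) = (6 + 3 + 2 + 5 + 1 + 2) / 6 = 19/6 = 3.1667

Step 2 — sample variances and covariances s[i,j] = (1/(n-1)) · Σ_k (x_{k,i} - mean_i) · (x_{k,j} - mean_j), with n-1 = 5:
  s[U,U] = ((-1.3333)·(-1.3333) + (2.6667)·(2.6667) + (-2.3333)·(-2.3333) + (0.6667)·(0.6667) + (-2.3333)·(-2.3333) + (2.6667)·(2.6667)) / 5 = 27.3333/5 = 5.4667
  s[U,V] = ((-1.3333)·(2.8333) + (2.6667)·(-0.1667) + (-2.3333)·(-1.1667) + (0.6667)·(1.8333) + (-2.3333)·(-2.1667) + (2.6667)·(-1.1667)) / 5 = 1.6667/5 = 0.3333
  s[V,V] = ((2.8333)·(2.8333) + (-0.1667)·(-0.1667) + (-1.1667)·(-1.1667) + (1.8333)·(1.8333) + (-2.1667)·(-2.1667) + (-1.1667)·(-1.1667)) / 5 = 18.8333/5 = 3.7667
  Sample standard deviations s_i = √(s[i,i]):
  s(U) = √(5.4667) = 2.3381
  s(V) = √(3.7667) = 1.9408

Step 3 — r_{ij} = s_{ij} / (s_i · s_j):
  r[U,U] = 1 (diagonal).
  r[U,V] = 0.3333 / (2.3381 · 1.9408) = 0.3333 / 4.5377 = 0.0735
  r[V,V] = 1 (diagonal).

R is symmetric with unit diagonal. Assembling:

R = [[1, 0.0735],
 [0.0735, 1]]


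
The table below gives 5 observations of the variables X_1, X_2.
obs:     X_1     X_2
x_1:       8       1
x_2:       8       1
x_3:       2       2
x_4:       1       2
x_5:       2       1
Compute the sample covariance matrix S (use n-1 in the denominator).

Step 1 — column means:
  mean(X_1) = (8 + 8 + 2 + 1 + 2) / 5 = 21/5 = 4.2
  mean(X_2) = (1 + 1 + 2 + 2 + 1) / 5 = 7/5 = 1.4

Step 2 — sample covariance S[i,j] = (1/(n-1)) · Σ_k (x_{k,i} - mean_i) · (x_{k,j} - mean_j), with n-1 = 4.
  S[X_1,X_1] = ((3.8)·(3.8) + (3.8)·(3.8) + (-2.2)·(-2.2) + (-3.2)·(-3.2) + (-2.2)·(-2.2)) / 4 = 48.8/4 = 12.2
  S[X_1,X_2] = ((3.8)·(-0.4) + (3.8)·(-0.4) + (-2.2)·(0.6) + (-3.2)·(0.6) + (-2.2)·(-0.4)) / 4 = -5.4/4 = -1.35
  S[X_2,X_2] = ((-0.4)·(-0.4) + (-0.4)·(-0.4) + (0.6)·(0.6) + (0.6)·(0.6) + (-0.4)·(-0.4)) / 4 = 1.2/4 = 0.3

S is symmetric (S[j,i] = S[i,j]). Assembling:

S = [[12.2, -1.35],
 [-1.35, 0.3]]


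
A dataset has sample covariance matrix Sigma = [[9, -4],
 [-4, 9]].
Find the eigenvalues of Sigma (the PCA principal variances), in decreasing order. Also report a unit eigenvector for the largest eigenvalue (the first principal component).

Step 1 — characteristic polynomial of 2×2 Sigma:
  det(Sigma - λI) = λ² - trace · λ + det = 0.
  trace = 9 + 9 = 18, det = 9·9 - (-4)² = 65.
Step 2 — discriminant:
  Δ = trace² - 4·det = 324 - 260 = 64.
Step 3 — eigenvalues:
  λ = (trace ± √Δ)/2 = (18 ± 8)/2,
  λ_1 = 13,  λ_2 = 5.

Step 4 — unit eigenvector for λ_1: solve (Sigma - λ_1 I)v = 0. First row:
  (9 - 13)·v_x + (-4)·v_y = 0, i.e. (-4)·v_x + (-4)·v_y = 0,
  so v ∝ (b, λ_1 - a) = (-4, 4); multiply by -1 so the first entry is positive: u = (4, -4).
  ||u|| = √((4)² + (-4)²) = √(32) ≈ 5.6569,
  v_1 = u/||u|| ≈ (0.7071, -0.7071) (||v_1|| = 1).

λ_1 = 13,  λ_2 = 5;  v_1 ≈ (0.7071, -0.7071)


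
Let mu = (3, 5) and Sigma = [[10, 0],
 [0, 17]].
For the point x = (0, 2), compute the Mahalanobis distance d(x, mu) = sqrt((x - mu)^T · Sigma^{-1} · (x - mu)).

Step 1 — centre the observation: (x - mu) = (-3, -3).

Step 2 — invert Sigma. det(Sigma) = 10·17 - (0)² = 170.
  Sigma^{-1} = (1/det) · [[d, -b], [-b, a]] = [[0.1, 0],
 [0, 0.0588]].

Step 3 — form the quadratic (x - mu)^T · Sigma^{-1} · (x - mu):
  Sigma^{-1} · (x - mu) = (-0.3, -0.1765).
  (x - mu)^T · [Sigma^{-1} · (x - mu)] = (-3)·(-0.3) + (-3)·(-0.1765) = 1.4294.

Step 4 — take square root: d = √(1.4294) ≈ 1.1956.

d(x, mu) = √(1.4294) ≈ 1.1956


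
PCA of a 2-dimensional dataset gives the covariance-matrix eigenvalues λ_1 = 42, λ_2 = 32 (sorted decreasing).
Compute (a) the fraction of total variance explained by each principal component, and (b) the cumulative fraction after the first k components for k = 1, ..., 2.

Step 1 — total variance = trace(Sigma) = Σ λ_i = 42 + 32 = 74.

Step 2 — fraction explained by component i = λ_i / Σ λ:
  PC1: 42/74 = 0.5676
  PC2: 32/74 = 0.4324

Step 3 — cumulative fraction after k components = (λ_1 + ... + λ_k) / Σ λ:
  k = 1: 42/74 = 0.5676
  k = 2: (42 + 32)/74 = 74/74 = 1

Summary (fraction, with percent):

explained: PC1 0.5676 (56.76%), PC2 0.4324 (43.24%);  cumulative: 0.5676, 1


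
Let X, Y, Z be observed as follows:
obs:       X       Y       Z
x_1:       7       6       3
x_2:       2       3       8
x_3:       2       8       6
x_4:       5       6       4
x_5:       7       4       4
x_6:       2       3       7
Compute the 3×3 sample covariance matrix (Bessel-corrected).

Step 1 — column means:
  mean(X) = (7 + 2 + 2 + 5 + 7 + 2) / 6 = 25/6 = 4.1667
  mean(Y) = (6 + 3 + 8 + 6 + 4 + 3) / 6 = 30/6 = 5
  mean(Z) = (3 + 8 + 6 + 4 + 4 + 7) / 6 = 32/6 = 5.3333

Step 2 — sample covariance S[i,j] = (1/(n-1)) · Σ_k (x_{k,i} - mean_i) · (x_{k,j} - mean_j), with n-1 = 5.
  S[X,X] = ((2.8333)·(2.8333) + (-2.1667)·(-2.1667) + (-2.1667)·(-2.1667) + (0.8333)·(0.8333) + (2.8333)·(2.8333) + (-2.1667)·(-2.1667)) / 5 = 30.8333/5 = 6.1667
  S[X,Y] = ((2.8333)·(1) + (-2.1667)·(-2) + (-2.1667)·(3) + (0.8333)·(1) + (2.8333)·(-1) + (-2.1667)·(-2)) / 5 = 3/5 = 0.6
  S[X,Z] = ((2.8333)·(-2.3333) + (-2.1667)·(2.6667) + (-2.1667)·(0.6667) + (0.8333)·(-1.3333) + (2.8333)·(-1.3333) + (-2.1667)·(1.6667)) / 5 = -22.3333/5 = -4.4667
  S[Y,Y] = ((1)·(1) + (-2)·(-2) + (3)·(3) + (1)·(1) + (-1)·(-1) + (-2)·(-2)) / 5 = 20/5 = 4
  S[Y,Z] = ((1)·(-2.3333) + (-2)·(2.6667) + (3)·(0.6667) + (1)·(-1.3333) + (-1)·(-1.3333) + (-2)·(1.6667)) / 5 = -9/5 = -1.8
  S[Z,Z] = ((-2.3333)·(-2.3333) + (2.6667)·(2.6667) + (0.6667)·(0.6667) + (-1.3333)·(-1.3333) + (-1.3333)·(-1.3333) + (1.6667)·(1.6667)) / 5 = 19.3333/5 = 3.8667

S is symmetric (S[j,i] = S[i,j]). Assembling:

S = [[6.1667, 0.6, -4.4667],
 [0.6, 4, -1.8],
 [-4.4667, -1.8, 3.8667]]


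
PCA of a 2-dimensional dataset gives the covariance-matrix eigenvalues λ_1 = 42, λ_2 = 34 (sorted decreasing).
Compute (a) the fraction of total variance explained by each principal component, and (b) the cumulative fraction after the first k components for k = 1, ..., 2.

Step 1 — total variance = trace(Sigma) = Σ λ_i = 42 + 34 = 76.

Step 2 — fraction explained by component i = λ_i / Σ λ:
  PC1: 42/76 = 0.5526
  PC2: 34/76 = 0.4474

Step 3 — cumulative fraction after k components = (λ_1 + ... + λ_k) / Σ λ:
  k = 1: 42/76 = 0.5526
  k = 2: (42 + 34)/76 = 76/76 = 1

Summary (fraction, with percent):

explained: PC1 0.5526 (55.26%), PC2 0.4474 (44.74%);  cumulative: 0.5526, 1


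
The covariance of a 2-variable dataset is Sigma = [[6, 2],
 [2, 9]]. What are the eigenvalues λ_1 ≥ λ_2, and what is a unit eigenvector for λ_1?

Step 1 — characteristic polynomial of 2×2 Sigma:
  det(Sigma - λI) = λ² - trace · λ + det = 0.
  trace = 6 + 9 = 15, det = 6·9 - (2)² = 50.
Step 2 — discriminant:
  Δ = trace² - 4·det = 225 - 200 = 25.
Step 3 — eigenvalues:
  λ = (trace ± √Δ)/2 = (15 ± 5)/2,
  λ_1 = 10,  λ_2 = 5.

Step 4 — unit eigenvector for λ_1: solve (Sigma - λ_1 I)v = 0. First row:
  (6 - 10)·v_x + (2)·v_y = 0, i.e. (-4)·v_x + (2)·v_y = 0,
  so v ∝ (b, λ_1 - a) = (2, 4) = u.
  ||u|| = √((2)² + (4)²) = √(20) ≈ 4.4721,
  v_1 = u/||u|| ≈ (0.4472, 0.8944) (||v_1|| = 1).

λ_1 = 10,  λ_2 = 5;  v_1 ≈ (0.4472, 0.8944)


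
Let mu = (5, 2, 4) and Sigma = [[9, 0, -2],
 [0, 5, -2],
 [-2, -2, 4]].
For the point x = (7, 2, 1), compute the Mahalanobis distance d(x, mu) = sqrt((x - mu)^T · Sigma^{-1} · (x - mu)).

Step 1 — centre the observation: (x - mu) = (2, 0, -3).

Step 2 — invert Sigma (cofactor / det for 3×3, or solve directly):
  Sigma^{-1} = [[0.129, 0.0323, 0.0806],
 [0.0323, 0.2581, 0.1452],
 [0.0806, 0.1452, 0.3629]].

Step 3 — form the quadratic (x - mu)^T · Sigma^{-1} · (x - mu):
  Sigma^{-1} · (x - mu) = (0.0161, -0.371, -0.9274).
  (x - mu)^T · [Sigma^{-1} · (x - mu)] = (2)·(0.0161) + (0)·(-0.371) + (-3)·(-0.9274) = 2.8145.

Step 4 — take square root: d = √(2.8145) ≈ 1.6777.

d(x, mu) = √(2.8145) ≈ 1.6777


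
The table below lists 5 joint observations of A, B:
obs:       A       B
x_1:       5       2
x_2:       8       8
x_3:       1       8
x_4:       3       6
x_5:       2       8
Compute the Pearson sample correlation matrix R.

Step 1 — column means:
  mean(A) = (5 + 8 + 1 + 3 + 2) / 5 = 19/5 = 3.8
  mean(B) = (2 + 8 + 8 + 6 + 8) / 5 = 32/5 = 6.4

Step 2 — sample variances and covariances s[i,j] = (1/(n-1)) · Σ_k (x_{k,i} - mean_i) · (x_{k,j} - mean_j), with n-1 = 4:
  s[A,A] = ((1.2)·(1.2) + (4.2)·(4.2) + (-2.8)·(-2.8) + (-0.8)·(-0.8) + (-1.8)·(-1.8)) / 4 = 30.8/4 = 7.7
  s[A,B] = ((1.2)·(-4.4) + (4.2)·(1.6) + (-2.8)·(1.6) + (-0.8)·(-0.4) + (-1.8)·(1.6)) / 4 = -5.6/4 = -1.4
  s[B,B] = ((-4.4)·(-4.4) + (1.6)·(1.6) + (1.6)·(1.6) + (-0.4)·(-0.4) + (1.6)·(1.6)) / 4 = 27.2/4 = 6.8
  Sample standard deviations s_i = √(s[i,i]):
  s(A) = √(7.7) = 2.7749
  s(B) = √(6.8) = 2.6077

Step 3 — r_{ij} = s_{ij} / (s_i · s_j):
  r[A,A] = 1 (diagonal).
  r[A,B] = -1.4 / (2.7749 · 2.6077) = -1.4 / 7.236 = -0.1935
  r[B,B] = 1 (diagonal).

R is symmetric with unit diagonal. Assembling:

R = [[1, -0.1935],
 [-0.1935, 1]]


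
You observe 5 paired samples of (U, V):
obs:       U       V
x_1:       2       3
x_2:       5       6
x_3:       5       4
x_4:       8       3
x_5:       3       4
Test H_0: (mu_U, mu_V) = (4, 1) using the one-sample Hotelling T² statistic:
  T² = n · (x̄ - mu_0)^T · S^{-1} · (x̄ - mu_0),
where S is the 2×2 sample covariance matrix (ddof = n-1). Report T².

Step 1 — sample mean vector:
  mean(U) = (2 + 5 + 5 + 8 + 3) / 5 = 23/5 = 4.6
  mean(V) = (3 + 6 + 4 + 3 + 4) / 5 = 20/5 = 4
  x̄ = (4.6, 4),  deviation x̄ - mu_0 = (4.6, 4) - (4, 1) = (0.6, 3).

Step 2 — sample covariance matrix, S[i,j] = (1/(n-1)) · Σ_k (x_{k,i} - mean_i) · (x_{k,j} - mean_j), divisor n-1 = 4:
  S[U,U] = ((-2.6)·(-2.6) + (0.4)·(0.4) + (0.4)·(0.4) + (3.4)·(3.4) + (-1.6)·(-1.6)) / 4 = 21.2/4 = 5.3
  S[U,V] = ((-2.6)·(-1) + (0.4)·(2) + (0.4)·(0) + (3.4)·(-1) + (-1.6)·(0)) / 4 = 0/4 = 0
  S[V,V] = ((-1)·(-1) + (2)·(2) + (0)·(0) + (-1)·(-1) + (0)·(0)) / 4 = 6/4 = 1.5
  S = [[5.3, 0],
 [0, 1.5]].

Step 3 — invert S. det(S) = 5.3·1.5 - (0)² = 7.95.
  S^{-1} = (1/det) · [[d, -b], [-b, a]] = [[0.1887, 0],
 [0, 0.6667]].

Step 4 — quadratic form (x̄ - mu_0)^T · S^{-1} · (x̄ - mu_0):
  S^{-1} · (x̄ - mu_0) = (0.1132, 2),
  (x̄ - mu_0)^T · [...] = (0.6)·(0.1132) + (3)·(2) = 6.0679.

Step 5 — scale by n: T² = 5 · 6.0679 = 30.3396.

T² ≈ 30.3396


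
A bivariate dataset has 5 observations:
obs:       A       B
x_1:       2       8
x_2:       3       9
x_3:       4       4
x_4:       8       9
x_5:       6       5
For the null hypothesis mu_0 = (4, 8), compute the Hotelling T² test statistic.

Step 1 — sample mean vector:
  mean(A) = (2 + 3 + 4 + 8 + 6) / 5 = 23/5 = 4.6
  mean(B) = (8 + 9 + 4 + 9 + 5) / 5 = 35/5 = 7
  x̄ = (4.6, 7),  deviation x̄ - mu_0 = (4.6, 7) - (4, 8) = (0.6, -1).

Step 2 — sample covariance matrix, S[i,j] = (1/(n-1)) · Σ_k (x_{k,i} - mean_i) · (x_{k,j} - mean_j), divisor n-1 = 4:
  S[A,A] = ((-2.6)·(-2.6) + (-1.6)·(-1.6) + (-0.6)·(-0.6) + (3.4)·(3.4) + (1.4)·(1.4)) / 4 = 23.2/4 = 5.8
  S[A,B] = ((-2.6)·(1) + (-1.6)·(2) + (-0.6)·(-3) + (3.4)·(2) + (1.4)·(-2)) / 4 = 0/4 = 0
  S[B,B] = ((1)·(1) + (2)·(2) + (-3)·(-3) + (2)·(2) + (-2)·(-2)) / 4 = 22/4 = 5.5
  S = [[5.8, 0],
 [0, 5.5]].

Step 3 — invert S. det(S) = 5.8·5.5 - (0)² = 31.9.
  S^{-1} = (1/det) · [[d, -b], [-b, a]] = [[0.1724, 0],
 [0, 0.1818]].

Step 4 — quadratic form (x̄ - mu_0)^T · S^{-1} · (x̄ - mu_0):
  S^{-1} · (x̄ - mu_0) = (0.1034, -0.1818),
  (x̄ - mu_0)^T · [...] = (0.6)·(0.1034) + (-1)·(-0.1818) = 0.2439.

Step 5 — scale by n: T² = 5 · 0.2439 = 1.2194.

T² ≈ 1.2194


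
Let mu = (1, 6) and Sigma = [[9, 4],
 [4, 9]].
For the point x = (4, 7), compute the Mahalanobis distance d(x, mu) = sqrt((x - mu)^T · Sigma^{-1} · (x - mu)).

Step 1 — centre the observation: (x - mu) = (3, 1).

Step 2 — invert Sigma. det(Sigma) = 9·9 - (4)² = 65.
  Sigma^{-1} = (1/det) · [[d, -b], [-b, a]] = [[0.1385, -0.0615],
 [-0.0615, 0.1385]].

Step 3 — form the quadratic (x - mu)^T · Sigma^{-1} · (x - mu):
  Sigma^{-1} · (x - mu) = (0.3538, -0.0462).
  (x - mu)^T · [Sigma^{-1} · (x - mu)] = (3)·(0.3538) + (1)·(-0.0462) = 1.0154.

Step 4 — take square root: d = √(1.0154) ≈ 1.0077.

d(x, mu) = √(1.0154) ≈ 1.0077


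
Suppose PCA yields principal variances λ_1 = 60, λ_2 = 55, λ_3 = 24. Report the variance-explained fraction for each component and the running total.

Step 1 — total variance = trace(Sigma) = Σ λ_i = 60 + 55 + 24 = 139.

Step 2 — fraction explained by component i = λ_i / Σ λ:
  PC1: 60/139 = 0.4317
  PC2: 55/139 = 0.3957
  PC3: 24/139 = 0.1727

Step 3 — cumulative fraction after k components = (λ_1 + ... + λ_k) / Σ λ:
  k = 1: 60/139 = 0.4317
  k = 2: (60 + 55)/139 = 115/139 = 0.8273
  k = 3: (60 + 55 + 24)/139 = 139/139 = 1

Summary (fraction, with percent):

explained: PC1 0.4317 (43.17%), PC2 0.3957 (39.57%), PC3 0.1727 (17.27%);  cumulative: 0.4317, 0.8273, 1


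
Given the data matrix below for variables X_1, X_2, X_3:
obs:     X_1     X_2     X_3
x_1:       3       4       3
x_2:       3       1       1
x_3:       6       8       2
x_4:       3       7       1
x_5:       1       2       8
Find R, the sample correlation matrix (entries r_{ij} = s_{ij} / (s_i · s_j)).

Step 1 — column means:
  mean(X_1) = (3 + 3 + 6 + 3 + 1) / 5 = 16/5 = 3.2
  mean(X_2) = (4 + 1 + 8 + 7 + 2) / 5 = 22/5 = 4.4
  mean(X_3) = (3 + 1 + 2 + 1 + 8) / 5 = 15/5 = 3

Step 2 — sample variances and covariances s[i,j] = (1/(n-1)) · Σ_k (x_{k,i} - mean_i) · (x_{k,j} - mean_j), with n-1 = 4:
  s[X_1,X_1] = ((-0.2)·(-0.2) + (-0.2)·(-0.2) + (2.8)·(2.8) + (-0.2)·(-0.2) + (-2.2)·(-2.2)) / 4 = 12.8/4 = 3.2
  s[X_1,X_2] = ((-0.2)·(-0.4) + (-0.2)·(-3.4) + (2.8)·(3.6) + (-0.2)·(2.6) + (-2.2)·(-2.4)) / 4 = 15.6/4 = 3.9
  s[X_1,X_3] = ((-0.2)·(0) + (-0.2)·(-2) + (2.8)·(-1) + (-0.2)·(-2) + (-2.2)·(5)) / 4 = -13/4 = -3.25
  s[X_2,X_2] = ((-0.4)·(-0.4) + (-3.4)·(-3.4) + (3.6)·(3.6) + (2.6)·(2.6) + (-2.4)·(-2.4)) / 4 = 37.2/4 = 9.3
  s[X_2,X_3] = ((-0.4)·(0) + (-3.4)·(-2) + (3.6)·(-1) + (2.6)·(-2) + (-2.4)·(5)) / 4 = -14/4 = -3.5
  s[X_3,X_3] = ((0)·(0) + (-2)·(-2) + (-1)·(-1) + (-2)·(-2) + (5)·(5)) / 4 = 34/4 = 8.5
  Sample standard deviations s_i = √(s[i,i]):
  s(X_1) = √(3.2) = 1.7889
  s(X_2) = √(9.3) = 3.0496
  s(X_3) = √(8.5) = 2.9155

Step 3 — r_{ij} = s_{ij} / (s_i · s_j):
  r[X_1,X_1] = 1 (diagonal).
  r[X_1,X_2] = 3.9 / (1.7889 · 3.0496) = 3.9 / 5.4553 = 0.7149
  r[X_1,X_3] = -3.25 / (1.7889 · 2.9155) = -3.25 / 5.2154 = -0.6232
  r[X_2,X_2] = 1 (diagonal).
  r[X_2,X_3] = -3.5 / (3.0496 · 2.9155) = -3.5 / 8.891 = -0.3937
  r[X_3,X_3] = 1 (diagonal).

R is symmetric with unit diagonal. Assembling:

R = [[1, 0.7149, -0.6232],
 [0.7149, 1, -0.3937],
 [-0.6232, -0.3937, 1]]


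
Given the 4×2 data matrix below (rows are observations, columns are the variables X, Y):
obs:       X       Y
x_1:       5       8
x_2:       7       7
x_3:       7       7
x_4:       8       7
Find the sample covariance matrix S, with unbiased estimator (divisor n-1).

Step 1 — column means:
  mean(X) = (5 + 7 + 7 + 8) / 4 = 27/4 = 6.75
  mean(Y) = (8 + 7 + 7 + 7) / 4 = 29/4 = 7.25

Step 2 — sample covariance S[i,j] = (1/(n-1)) · Σ_k (x_{k,i} - mean_i) · (x_{k,j} - mean_j), with n-1 = 3.
  S[X,X] = ((-1.75)·(-1.75) + (0.25)·(0.25) + (0.25)·(0.25) + (1.25)·(1.25)) / 3 = 4.75/3 = 1.5833
  S[X,Y] = ((-1.75)·(0.75) + (0.25)·(-0.25) + (0.25)·(-0.25) + (1.25)·(-0.25)) / 3 = -1.75/3 = -0.5833
  S[Y,Y] = ((0.75)·(0.75) + (-0.25)·(-0.25) + (-0.25)·(-0.25) + (-0.25)·(-0.25)) / 3 = 0.75/3 = 0.25

S is symmetric (S[j,i] = S[i,j]). Assembling:

S = [[1.5833, -0.5833],
 [-0.5833, 0.25]]


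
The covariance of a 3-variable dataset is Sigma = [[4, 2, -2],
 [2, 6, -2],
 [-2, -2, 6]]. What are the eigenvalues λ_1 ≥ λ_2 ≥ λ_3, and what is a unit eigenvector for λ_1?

Step 1 — characteristic polynomial p(λ) = det(λI - Sigma) = λ³ - tr·λ² + c_1·λ - det, where tr = trace, c_1 = sum of the principal 2×2 minors, det = det(Sigma):
  tr = 4 + 6 + 6 = 16,
  c_1 = (4·6 - (2)²) + (4·6 - (-2)²) + (6·6 - (-2)²) = 20 + 20 + 32 = 72,
  det = 4·(6·6 - (-2)²) - (2)·((2)·6 - (-2)·(-2)) + (-2)·((2)·(-2) - 6·(-2)) = 4·(32) - (2)·(8) + (-2)·(8) = 96.
  So p(λ) = λ³ - 16λ² + 72λ - 96.
Step 2 — look for an integer root (rational root theorem: any rational root is an integer divisor of 96). Testing λ = 4:
  p(4) = 64 - 256 + 288 - 96 = 0  ✓
  Dividing out (λ - 4): p(λ) = (λ - 4)(λ² - 12λ + 24).
Step 3 — remaining eigenvalues from the quadratic λ² - 12λ + 24 = 0:
  Δ = 12² - 4·24 = 144 - 96 = 48,  λ = (12 ± √48)/2 = (12 ± 6.9282)/2 ≈ 9.4641 or 2.5359.
  Sorted: λ_1 = 9.4641,  λ_2 = 4,  λ_3 = 2.5359  (check: sum = 16 = tr ✓).

Step 4 — unit eigenvector for λ_1 ≈ 9.4641: v spans the null space of (Sigma - λ_1 I), whose rows are
  r_1 = (-5.4641, 2, -2),  r_2 = (2, -3.4641, -2),  r_3 = (-2, -2, -3.4641).
  v is orthogonal to every row, so take v ∝ r_1 × r_2 = ((2)·(-2) - (-2)·(-3.4641), (-2)·(2) - (-5.4641)·(-2), (-5.4641)·(-3.4641) - (2)·(2)) ≈ (-10.9282, -14.9282, 14.9282).
  Rescale (multiply by -1 so the first nonzero entry is positive): u = (10.9282, 14.9282, -14.9282).
  ||u|| = √((10.9282)² + (14.9282)² + (-14.9282)²) = √(565.1281) ≈ 23.7724,  v_1 = u/||u|| ≈ (0.4597, 0.628, -0.628) (||v_1|| = 1).

λ_1 = 9.4641,  λ_2 = 4,  λ_3 = 2.5359;  v_1 ≈ (0.4597, 0.628, -0.628)


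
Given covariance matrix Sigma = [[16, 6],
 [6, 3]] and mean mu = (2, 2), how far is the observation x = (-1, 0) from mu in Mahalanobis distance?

Step 1 — centre the observation: (x - mu) = (-3, -2).

Step 2 — invert Sigma. det(Sigma) = 16·3 - (6)² = 12.
  Sigma^{-1} = (1/det) · [[d, -b], [-b, a]] = [[0.25, -0.5],
 [-0.5, 1.3333]].

Step 3 — form the quadratic (x - mu)^T · Sigma^{-1} · (x - mu):
  Sigma^{-1} · (x - mu) = (0.25, -1.1667).
  (x - mu)^T · [Sigma^{-1} · (x - mu)] = (-3)·(0.25) + (-2)·(-1.1667) = 1.5833.

Step 4 — take square root: d = √(1.5833) ≈ 1.2583.

d(x, mu) = √(1.5833) ≈ 1.2583


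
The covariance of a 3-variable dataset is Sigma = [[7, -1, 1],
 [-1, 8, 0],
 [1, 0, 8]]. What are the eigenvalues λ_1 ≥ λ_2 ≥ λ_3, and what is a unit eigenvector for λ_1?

Step 1 — characteristic polynomial p(λ) = det(λI - Sigma) = λ³ - tr·λ² + c_1·λ - det, where tr = trace, c_1 = sum of the principal 2×2 minors, det = det(Sigma):
  tr = 7 + 8 + 8 = 23,
  c_1 = (7·8 - (-1)²) + (7·8 - (1)²) + (8·8 - (0)²) = 55 + 55 + 64 = 174,
  det = 7·(8·8 - (0)²) - (-1)·((-1)·8 - (0)·(1)) + (1)·((-1)·(0) - 8·(1)) = 7·(64) - (-1)·(-8) + (1)·(-8) = 432.
  So p(λ) = λ³ - 23λ² + 174λ - 432.
Step 2 — look for an integer root (rational root theorem: any rational root is an integer divisor of 432). Testing λ = 6:
  p(6) = 216 - 828 + 1044 - 432 = 0  ✓
  Dividing out (λ - 6): p(λ) = (λ - 6)(λ² - 17λ + 72).
Step 3 — remaining eigenvalues from the quadratic λ² - 17λ + 72 = 0:
  Δ = 17² - 4·72 = 289 - 288 = 1,  λ = (17 ± √1)/2 = (17 ± 1)/2 = 9 or 8.
  Sorted: λ_1 = 9,  λ_2 = 8,  λ_3 = 6  (check: sum = 23 = tr ✓).

Step 4 — unit eigenvector for λ_1 = 9: v spans the null space of (Sigma - λ_1 I), whose rows are
  r_1 = (-2, -1, 1),  r_2 = (-1, -1, 0),  r_3 = (1, 0, -1).
  v is orthogonal to every row, so take v ∝ r_1 × r_2 = ((-1)·(0) - (1)·(-1), (1)·(-1) - (-2)·(0), (-2)·(-1) - (-1)·(-1)) = (1, -1, 1).
  Let u = (1, -1, 1).
  ||u|| = √((1)² + (-1)² + (1)²) = √(3) ≈ 1.7321,  v_1 = u/||u|| ≈ (0.5774, -0.5774, 0.5774) (||v_1|| = 1).

λ_1 = 9,  λ_2 = 8,  λ_3 = 6;  v_1 ≈ (0.5774, -0.5774, 0.5774)


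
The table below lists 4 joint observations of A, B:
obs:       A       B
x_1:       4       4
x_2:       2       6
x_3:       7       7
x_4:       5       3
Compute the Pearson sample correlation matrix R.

Step 1 — column means:
  mean(A) = (4 + 2 + 7 + 5) / 4 = 18/4 = 4.5
  mean(B) = (4 + 6 + 7 + 3) / 4 = 20/4 = 5

Step 2 — sample variances and covariances s[i,j] = (1/(n-1)) · Σ_k (x_{k,i} - mean_i) · (x_{k,j} - mean_j), with n-1 = 3:
  s[A,A] = ((-0.5)·(-0.5) + (-2.5)·(-2.5) + (2.5)·(2.5) + (0.5)·(0.5)) / 3 = 13/3 = 4.3333
  s[A,B] = ((-0.5)·(-1) + (-2.5)·(1) + (2.5)·(2) + (0.5)·(-2)) / 3 = 2/3 = 0.6667
  s[B,B] = ((-1)·(-1) + (1)·(1) + (2)·(2) + (-2)·(-2)) / 3 = 10/3 = 3.3333
  Sample standard deviations s_i = √(s[i,i]):
  s(A) = √(4.3333) = 2.0817
  s(B) = √(3.3333) = 1.8257

Step 3 — r_{ij} = s_{ij} / (s_i · s_j):
  r[A,A] = 1 (diagonal).
  r[A,B] = 0.6667 / (2.0817 · 1.8257) = 0.6667 / 3.8006 = 0.1754
  r[B,B] = 1 (diagonal).

R is symmetric with unit diagonal. Assembling:

R = [[1, 0.1754],
 [0.1754, 1]]


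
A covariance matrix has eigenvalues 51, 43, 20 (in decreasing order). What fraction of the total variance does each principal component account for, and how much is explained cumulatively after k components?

Step 1 — total variance = trace(Sigma) = Σ λ_i = 51 + 43 + 20 = 114.

Step 2 — fraction explained by component i = λ_i / Σ λ:
  PC1: 51/114 = 0.4474
  PC2: 43/114 = 0.3772
  PC3: 20/114 = 0.1754

Step 3 — cumulative fraction after k components = (λ_1 + ... + λ_k) / Σ λ:
  k = 1: 51/114 = 0.4474
  k = 2: (51 + 43)/114 = 94/114 = 0.8246
  k = 3: (51 + 43 + 20)/114 = 114/114 = 1

Summary (fraction, with percent):

explained: PC1 0.4474 (44.74%), PC2 0.3772 (37.72%), PC3 0.1754 (17.54%);  cumulative: 0.4474, 0.8246, 1


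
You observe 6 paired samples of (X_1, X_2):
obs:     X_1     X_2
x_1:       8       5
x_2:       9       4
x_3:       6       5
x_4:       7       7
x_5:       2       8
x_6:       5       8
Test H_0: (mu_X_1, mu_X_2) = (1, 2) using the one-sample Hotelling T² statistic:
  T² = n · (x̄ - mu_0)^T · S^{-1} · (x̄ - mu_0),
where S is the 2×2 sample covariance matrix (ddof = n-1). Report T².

Step 1 — sample mean vector:
  mean(X_1) = (8 + 9 + 6 + 7 + 2 + 5) / 6 = 37/6 = 6.1667
  mean(X_2) = (5 + 4 + 5 + 7 + 8 + 8) / 6 = 37/6 = 6.1667
  x̄ = (6.1667, 6.1667),  deviation x̄ - mu_0 = (6.1667, 6.1667) - (1, 2) = (5.1667, 4.1667).

Step 2 — sample covariance matrix, S[i,j] = (1/(n-1)) · Σ_k (x_{k,i} - mean_i) · (x_{k,j} - mean_j), divisor n-1 = 5:
  S[X_1,X_1] = ((1.8333)·(1.8333) + (2.8333)·(2.8333) + (-0.1667)·(-0.1667) + (0.8333)·(0.8333) + (-4.1667)·(-4.1667) + (-1.1667)·(-1.1667)) / 5 = 30.8333/5 = 6.1667
  S[X_1,X_2] = ((1.8333)·(-1.1667) + (2.8333)·(-2.1667) + (-0.1667)·(-1.1667) + (0.8333)·(0.8333) + (-4.1667)·(1.8333) + (-1.1667)·(1.8333)) / 5 = -17.1667/5 = -3.4333
  S[X_2,X_2] = ((-1.1667)·(-1.1667) + (-2.1667)·(-2.1667) + (-1.1667)·(-1.1667) + (0.8333)·(0.8333) + (1.8333)·(1.8333) + (1.8333)·(1.8333)) / 5 = 14.8333/5 = 2.9667
  S = [[6.1667, -3.4333],
 [-3.4333, 2.9667]].

Step 3 — invert S. det(S) = 6.1667·2.9667 - (-3.4333)² = 6.5067.
  S^{-1} = (1/det) · [[d, -b], [-b, a]] = [[0.4559, 0.5277],
 [0.5277, 0.9477]].

Step 4 — quadratic form (x̄ - mu_0)^T · S^{-1} · (x̄ - mu_0):
  S^{-1} · (x̄ - mu_0) = (4.5543, 6.6752),
  (x̄ - mu_0)^T · [...] = (5.1667)·(4.5543) + (4.1667)·(6.6752) = 51.3439.

Step 5 — scale by n: T² = 6 · 51.3439 = 308.0635.

T² ≈ 308.0635


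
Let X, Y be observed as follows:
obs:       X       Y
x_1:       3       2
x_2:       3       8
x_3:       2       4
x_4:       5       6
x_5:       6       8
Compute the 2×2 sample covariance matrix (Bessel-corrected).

Step 1 — column means:
  mean(X) = (3 + 3 + 2 + 5 + 6) / 5 = 19/5 = 3.8
  mean(Y) = (2 + 8 + 4 + 6 + 8) / 5 = 28/5 = 5.6

Step 2 — sample covariance S[i,j] = (1/(n-1)) · Σ_k (x_{k,i} - mean_i) · (x_{k,j} - mean_j), with n-1 = 4.
  S[X,X] = ((-0.8)·(-0.8) + (-0.8)·(-0.8) + (-1.8)·(-1.8) + (1.2)·(1.2) + (2.2)·(2.2)) / 4 = 10.8/4 = 2.7
  S[X,Y] = ((-0.8)·(-3.6) + (-0.8)·(2.4) + (-1.8)·(-1.6) + (1.2)·(0.4) + (2.2)·(2.4)) / 4 = 9.6/4 = 2.4
  S[Y,Y] = ((-3.6)·(-3.6) + (2.4)·(2.4) + (-1.6)·(-1.6) + (0.4)·(0.4) + (2.4)·(2.4)) / 4 = 27.2/4 = 6.8

S is symmetric (S[j,i] = S[i,j]). Assembling:

S = [[2.7, 2.4],
 [2.4, 6.8]]


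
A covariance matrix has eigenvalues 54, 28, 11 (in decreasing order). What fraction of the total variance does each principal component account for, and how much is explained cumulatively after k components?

Step 1 — total variance = trace(Sigma) = Σ λ_i = 54 + 28 + 11 = 93.

Step 2 — fraction explained by component i = λ_i / Σ λ:
  PC1: 54/93 = 0.5806
  PC2: 28/93 = 0.3011
  PC3: 11/93 = 0.1183

Step 3 — cumulative fraction after k components = (λ_1 + ... + λ_k) / Σ λ:
  k = 1: 54/93 = 0.5806
  k = 2: (54 + 28)/93 = 82/93 = 0.8817
  k = 3: (54 + 28 + 11)/93 = 93/93 = 1

Summary (fraction, with percent):

explained: PC1 0.5806 (58.06%), PC2 0.3011 (30.11%), PC3 0.1183 (11.83%);  cumulative: 0.5806, 0.8817, 1
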